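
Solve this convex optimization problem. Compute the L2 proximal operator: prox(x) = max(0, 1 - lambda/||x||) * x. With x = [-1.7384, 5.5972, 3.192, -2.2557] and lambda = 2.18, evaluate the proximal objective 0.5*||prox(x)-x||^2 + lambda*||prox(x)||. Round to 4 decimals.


Step 1: Compute ||x||.
||x|| = 7.0447
Step 2: Compute scaling factor.
scale = max(0, 1 - 2.18/7.0447) = 0.6905
Step 3: prox(x) = [-1.2004, 3.8651, 2.2042, -1.5577]
||prox(x)|| = 4.8647
Step 4: Proximal objective.
0.5*||prox-x||^2 = 2.3762
lambda*||prox|| = 10.605
Total = 12.9812


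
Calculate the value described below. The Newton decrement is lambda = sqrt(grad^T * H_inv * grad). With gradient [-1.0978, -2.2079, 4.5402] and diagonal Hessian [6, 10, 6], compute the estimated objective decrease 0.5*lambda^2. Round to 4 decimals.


Step 1: H is diagonal, so H^(-1) * g = [-0.183, -0.2208, 0.7567].
Step 2: g^T H^(-1) g = sum_i g_i^2 / H_ii
  = (-1.0978)^2/6 + (-2.2079)^2/10 + (4.5402)^2/6
  = 0.2009 + 0.4875 + 3.4356 = 4.1239
Step 3: Objective decrease = 0.5 * g^T H^(-1) g = 2.062


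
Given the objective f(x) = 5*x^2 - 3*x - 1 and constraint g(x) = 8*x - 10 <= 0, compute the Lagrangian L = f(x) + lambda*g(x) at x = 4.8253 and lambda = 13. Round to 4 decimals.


Step 1: Evaluate f(x).
f(4.8253) = 5*4.8253^2 - 3*4.8253 - 1 = 100.9417
Step 2: Evaluate g(x).
g(4.8253) = 8*4.8253 - 10 = 28.6024
Step 3: Compute Lagrangian.
L = 100.9417 + 13*28.6024 = 472.7729


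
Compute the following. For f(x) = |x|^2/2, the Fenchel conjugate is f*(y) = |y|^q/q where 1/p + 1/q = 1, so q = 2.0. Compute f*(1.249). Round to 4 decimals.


The conjugate exponent q satisfies 1/p + 1/q = 1.
p = 2, so q = 2/(2 - 1) = 2.0
|y|^q = 1.249^2.0 = 1.56
f*(1.249) = 1.56 / 2.0 = 0.78


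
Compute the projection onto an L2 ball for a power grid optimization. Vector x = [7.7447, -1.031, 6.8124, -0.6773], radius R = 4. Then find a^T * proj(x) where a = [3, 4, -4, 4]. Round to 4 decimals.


Step 1: Compute ||x|| (intermediates to 6 decimals).
||x|| = sqrt(7.7447^2 + (-1.031)^2 + 6.8124^2 + (-0.6773)^2) = 10.388016
Step 2: Project.
Since ||x|| > R, scale = R/||x|| = 4/10.388016 = 0.385059, proj(x) = scale * x
proj(x) = [2.982166, -0.396996, 2.623176, -0.2608]
Step 3: Dot product.
a^T * proj(x) = 3*2.982166 + 4*(-0.396996) - 4*2.623176 + 4*(-0.2608) = -4.1774


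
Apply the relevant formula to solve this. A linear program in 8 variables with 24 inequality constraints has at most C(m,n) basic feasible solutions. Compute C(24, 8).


Each vertex corresponds to some choice of n active constraints out of m, so the number of vertices is at most C(m, n) = m! / (n!(m-n)!).
m = 24, n = 8
Numerator: 24 * 23 * 22 * 21 * 20 * 19 * 18 * 17
Denominator: 8! = 40320
C(24, 8) = 735471


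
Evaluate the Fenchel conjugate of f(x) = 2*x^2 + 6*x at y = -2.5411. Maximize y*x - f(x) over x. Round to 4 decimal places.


f*(y) = sup_x {y*x - a*x^2 - b*x} = sup_x {(y-b)*x - a*x^2}
FOC: (y - b) - 2a*x = 0 => x* = (y - b)/(2a)
x* = (-2.5411 - 6)/(2*2) = -2.1353
f*(-2.5411) = (y-b)^2/(4a) = (-2.5411 - 6)^2/(4*2)
= 72.9504/8 = 9.1188


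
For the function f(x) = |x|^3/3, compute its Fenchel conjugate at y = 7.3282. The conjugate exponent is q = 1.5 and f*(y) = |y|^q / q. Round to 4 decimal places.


The conjugate exponent q satisfies 1/p + 1/q = 1.
p = 3, so q = 3/(3 - 1) = 1.5
|y|^q = 7.3282^1.5 = 19.8379
f*(7.3282) = 19.8379 / 1.5 = 13.2253


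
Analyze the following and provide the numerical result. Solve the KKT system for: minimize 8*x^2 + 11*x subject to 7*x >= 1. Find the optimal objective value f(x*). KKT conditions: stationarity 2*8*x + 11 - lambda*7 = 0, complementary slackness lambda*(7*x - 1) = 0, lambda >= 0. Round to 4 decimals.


Step 1: Try lambda = 0 (constraint inactive).
x_unc = -11/(2*8) = -0.6875
Check: 7*-0.6875 = -4.8125 < 1 -- violated!
Step 2: Constraint must be active: 7*x = 1
x* = 1/7 = 0.1429 (rounded; the exact value 1/7 is used below)
lambda = (2*8*(1/7) + 11)/7 = 1.898
Step 3: Compute optimal value.
f(x*) = 8*(1/7)^2 + 11*(1/7) = 1.7347


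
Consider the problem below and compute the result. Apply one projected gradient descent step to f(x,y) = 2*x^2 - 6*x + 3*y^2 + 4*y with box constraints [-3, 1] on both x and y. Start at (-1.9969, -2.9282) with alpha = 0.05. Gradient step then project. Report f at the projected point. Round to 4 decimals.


Step 1: Compute gradient at (-1.9969, -2.9282).
grad_x = 2*2*-1.9969 - 6 = -13.9876
grad_y = 2*3*-2.9282 + 4 = -13.5692
Step 2: Gradient step.
x_raw = -1.9969 - 0.05*-13.9876 = -1.2975
y_raw = -2.9282 - 0.05*-13.5692 = -2.2497
Step 3: Project onto [-3, 1].
x_proj = clip(-1.2975) = -1.2975
y_proj = clip(-2.2497) = -2.2497
Step 4: Evaluate f.
f(-1.2975, -2.2497) = 17.3373


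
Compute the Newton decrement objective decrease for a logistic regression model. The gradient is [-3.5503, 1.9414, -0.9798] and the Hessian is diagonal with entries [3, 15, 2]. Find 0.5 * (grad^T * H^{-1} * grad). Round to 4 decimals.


Step 1: H is diagonal, so H^(-1) * g = [-1.1834, 0.1294, -0.4899].
Step 2: g^T H^(-1) g = sum_i g_i^2 / H_ii
  = (-3.5503)^2/3 + (1.9414)^2/15 + (-0.9798)^2/2
  = 4.2015 + 0.2513 + 0.48 = 4.9328
Step 3: Objective decrease = 0.5 * g^T H^(-1) g = 2.4664


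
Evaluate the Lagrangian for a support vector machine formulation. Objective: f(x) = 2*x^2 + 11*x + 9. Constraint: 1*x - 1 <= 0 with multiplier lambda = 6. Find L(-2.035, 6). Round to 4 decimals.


Step 1: Evaluate f(x).
f(-2.035) = 2*(-2.035)^2 + 11*(-2.035) + 9 = -5.1026
Step 2: Evaluate g(x).
g(-2.035) = 1*-2.035 - 1 = -3.035
Step 3: Compute Lagrangian.
L = -5.1026 + 6*-3.035 = -23.3126


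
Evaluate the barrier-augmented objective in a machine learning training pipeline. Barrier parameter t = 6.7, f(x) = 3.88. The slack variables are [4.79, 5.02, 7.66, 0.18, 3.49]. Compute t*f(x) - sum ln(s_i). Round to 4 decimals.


Step 1: Compute log-barrier.
ln values: [1.5665, 1.6134, 2.036, -1.7148, 1.2499]
phi = -(1.5665 + 1.6134 + 2.036 - 1.7148 + 1.2499) = -4.7511
Step 2: Compute augmented objective.
t*f(x) = 6.7*3.88 = 25.996
Total = 25.996 - 4.7511 = 21.2449


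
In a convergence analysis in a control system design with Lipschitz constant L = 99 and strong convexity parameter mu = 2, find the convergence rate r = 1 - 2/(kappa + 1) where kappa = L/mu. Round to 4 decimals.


Step 1: Compute the condition number.
kappa = L/mu = 99/2 = 49.5
Step 2: Compute the convergence rate.
r = 1 - 2/(kappa + 1) = 1 - 2*mu/(L + mu) = (L - mu)/(L + mu) = 97/101 = 0.9604


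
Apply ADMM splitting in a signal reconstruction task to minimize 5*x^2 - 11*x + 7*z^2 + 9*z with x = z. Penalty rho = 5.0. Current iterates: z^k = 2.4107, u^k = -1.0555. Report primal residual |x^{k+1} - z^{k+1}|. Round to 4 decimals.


ADMM iteration with rho = 5.0, z^k = 2.4107, u^k = -1.0555
Step 1: x-update.
Minimize 5*x^2 - 11*x + (5.0/2)*(x - 2.4107 - 1.0555)^2
FOC: (2*5 + 5.0)*x = 11 + 5.0*(2.4107 + 1.0555)
x^{k+1} = 1.8887
Step 2: z-update.
Minimize 7*z^2 + 9*z + (5.0/2)*(1.8887 - z - 1.0555)^2
FOC: (2*7 + 5.0)*z = -9 + 5.0*(1.8887 - 1.0555)
z^{k+1} = -0.2544
Step 3: u-update.
u^{k+1} = -1.0555 + 1.8887 + 0.2544 = 1.0876
Step 4: Primal residual = |1.8887 + 0.2544| = 2.1431


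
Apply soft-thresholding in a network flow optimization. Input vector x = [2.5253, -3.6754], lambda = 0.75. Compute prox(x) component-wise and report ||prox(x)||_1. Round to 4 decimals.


Soft-thresholding with lambda = 0.75:
prox(2.5253) = sign(2.5253)*max(|2.5253| - 0.75, 0) = 1.7753
prox(-3.6754) = sign(-3.6754)*max(|-3.6754| - 0.75, 0) = -2.9254
prox(x) = [1.7753, -2.9254]
||prox(x)||_1 = 1.7753 + 2.9254 = 4.7007


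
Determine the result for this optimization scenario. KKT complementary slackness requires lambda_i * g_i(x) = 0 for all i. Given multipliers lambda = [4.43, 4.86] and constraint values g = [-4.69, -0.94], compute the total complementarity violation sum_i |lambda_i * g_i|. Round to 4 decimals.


KKT complementary slackness check:
lambda_1 * g_1 = 4.43 * -4.69 = -20.7767
lambda_2 * g_2 = 4.86 * -0.94 = -4.5684
Total violation = 20.7767 + 4.5684 = 25.3451


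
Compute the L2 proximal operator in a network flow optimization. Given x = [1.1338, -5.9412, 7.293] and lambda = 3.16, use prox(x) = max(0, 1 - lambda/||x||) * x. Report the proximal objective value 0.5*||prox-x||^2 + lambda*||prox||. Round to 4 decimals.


Step 1: Compute ||x||.
||x|| = 9.4748
Step 2: Compute scaling factor.
scale = max(0, 1 - 3.16/9.4748) = 0.6665
Step 3: prox(x) = [0.7557, -3.9597, 4.8607]
||prox(x)|| = 6.3148
Step 4: Proximal objective.
0.5*||prox-x||^2 = 4.9928
lambda*||prox|| = 19.9548
Total = 24.9475


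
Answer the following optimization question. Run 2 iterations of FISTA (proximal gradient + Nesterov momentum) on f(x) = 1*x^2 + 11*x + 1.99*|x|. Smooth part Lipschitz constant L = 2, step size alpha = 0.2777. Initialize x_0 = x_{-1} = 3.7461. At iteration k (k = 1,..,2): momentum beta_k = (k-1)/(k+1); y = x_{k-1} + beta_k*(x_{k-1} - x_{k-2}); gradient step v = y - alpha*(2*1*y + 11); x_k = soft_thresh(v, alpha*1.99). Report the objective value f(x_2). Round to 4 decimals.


FISTA on f(x) = 1*x^2 + 11*x + 1.99*|x|
L = 2, alpha = 0.2777
Iteration 1: beta = 0.0, y = 3.7461 + 0.0*(3.7461 - 3.7461) = 3.7461
  grad(y) = 18.4922, v = y - alpha*grad = -1.3892
  prox(v) = soft_thresh(-1.3892, 0.5526) = -0.8366
Iteration 2: beta = 0.3333, y = -0.8366 + 0.3333*(-0.8366 - 3.7461) = -2.3641
  grad(y) = 6.2718, v = y - alpha*grad = -4.1058
  prox(v) = soft_thresh(-4.1058, 0.5526) = -3.5532
f(x_2) = 1*(-3.5532)^2 + 11*(-3.5532) + 1.99*|-3.5532| = -19.389


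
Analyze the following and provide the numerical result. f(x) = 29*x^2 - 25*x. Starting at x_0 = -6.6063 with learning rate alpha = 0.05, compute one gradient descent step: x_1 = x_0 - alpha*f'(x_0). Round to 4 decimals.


We compute the gradient at x_0 and apply the update.
f'(x) = 58*x - 25
f'(-6.6063) = 58*-6.6063 - 25 = -408.1654
x_1 = -6.6063 - 0.05*-408.1654 = 13.802


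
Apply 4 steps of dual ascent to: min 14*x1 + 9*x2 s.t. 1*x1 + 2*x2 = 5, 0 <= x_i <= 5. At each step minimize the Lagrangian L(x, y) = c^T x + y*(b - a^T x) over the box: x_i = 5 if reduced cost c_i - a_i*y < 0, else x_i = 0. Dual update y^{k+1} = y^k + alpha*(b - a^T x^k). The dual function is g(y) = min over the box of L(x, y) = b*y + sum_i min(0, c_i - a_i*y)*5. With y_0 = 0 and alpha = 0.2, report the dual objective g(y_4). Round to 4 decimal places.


Dual ascent for LP: min 14*x1 + 9*x2, 1*x1 + 2*x2 = 5, 0 <= x_i <= 5
Step 1: y^k = 0.0, reduced costs: (14.0, 9.0)
  x^k = (0.0, 0.0), subgradient = b - a^T x = 5.0
  y^{k+1} = 0.0 + 0.2*5.0 = 1.0
Step 2: y^k = 1.0, reduced costs: (13.0, 7.0)
  x^k = (0.0, 0.0), subgradient = b - a^T x = 5.0
  y^{k+1} = 1.0 + 0.2*5.0 = 2.0
Step 3: y^k = 2.0, reduced costs: (12.0, 5.0)
  x^k = (0.0, 0.0), subgradient = b - a^T x = 5.0
  y^{k+1} = 2.0 + 0.2*5.0 = 3.0
Step 4: y^k = 3.0, reduced costs: (11.0, 3.0)
  x^k = (0.0, 0.0), subgradient = b - a^T x = 5.0
  y^{k+1} = 3.0 + 0.2*5.0 = 4.0
Dual objective at y_4 = 4.0: reduced costs (10.0, 1.0), box minimizer x = (0.0, 0.0)
g(y_4) = b*y + (c1 - a1*y)*x1 + (c2 - a2*y)*x2 = 5*4.0 + 10.0*0.0 + 1.0*0.0 = 20.0 + 0.0 + 0.0 = 20.0


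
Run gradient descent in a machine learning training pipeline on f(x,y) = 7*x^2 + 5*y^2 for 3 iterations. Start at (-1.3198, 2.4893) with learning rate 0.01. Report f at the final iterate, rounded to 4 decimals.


Gradient descent on f(x,y) = 7*x^2 + 5*y^2.
Starting point: (-1.3198, 2.4893), alpha = 0.01
Step 1: grad_x = 2*7*-1.3198 = -18.4772, grad_y = 2*5*2.4893 = 24.893
  x_1 = -1.3198 - 0.01*-18.4772 = -1.135
  y_1 = 2.4893 - 0.01*24.893 = 2.2404
Step 2: grad_x = 2*7*-1.135 = -15.8904, grad_y = 2*5*2.2404 = 22.4037
  x_2 = -1.135 - 0.01*-15.8904 = -0.9761
  y_2 = 2.2404 - 0.01*22.4037 = 2.0163
Step 3: grad_x = 2*7*-0.9761 = -13.6657, grad_y = 2*5*2.0163 = 20.1633
  x_3 = -0.9761 - 0.01*-13.6657 = -0.8395
  y_3 = 2.0163 - 0.01*20.1633 = 1.8147
f(-0.8395, 1.8147) = 7*(-0.8395)^2 + 5*1.8147^2 = 21.3986


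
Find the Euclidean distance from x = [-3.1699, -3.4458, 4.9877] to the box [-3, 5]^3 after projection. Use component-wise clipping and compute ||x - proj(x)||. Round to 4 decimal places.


Project each component onto [-3, 5].
clip(-3.1699) = -3.0, clip(-3.4458) = -3.0, clip(4.9877) = 4.9877
Projection = [-3.0, -3.0, 4.9877]
Squared diffs: [0.0289, 0.1987, 0.0]
Distance = sqrt(0.2276) = 0.4771


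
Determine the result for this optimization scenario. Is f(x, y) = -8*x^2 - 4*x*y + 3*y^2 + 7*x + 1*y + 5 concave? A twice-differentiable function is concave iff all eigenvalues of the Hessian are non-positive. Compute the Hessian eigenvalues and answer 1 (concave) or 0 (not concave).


The Hessian of f(x,y) = -8*x^2 - 4*x*y + 3*y^2 + 7*x + 1*y + 5 is:
H = [[-16, -4], [-4, 6]]
Trace = -16 + 6 = -10
Determinant = -16*6 - (-4)^2 = -112
Discriminant = (-10)^2 - 4*-112 = 548.0
Eigenvalues: lambda_1 = -16.7047, lambda_2 = 6.7047
The function is not concave.

0


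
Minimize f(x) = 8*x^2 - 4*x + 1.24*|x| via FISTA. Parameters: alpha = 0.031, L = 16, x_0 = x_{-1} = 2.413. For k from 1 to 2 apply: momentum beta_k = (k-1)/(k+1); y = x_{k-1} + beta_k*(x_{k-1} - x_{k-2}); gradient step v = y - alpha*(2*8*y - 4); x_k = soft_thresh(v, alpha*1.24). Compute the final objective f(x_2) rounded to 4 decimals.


FISTA on f(x) = 8*x^2 - 4*x + 1.24*|x|
L = 16, alpha = 0.031
Iteration 1: beta = 0.0, y = 2.413 + 0.0*(2.413 - 2.413) = 2.413
  grad(y) = 34.608, v = y - alpha*grad = 1.3402
  prox(v) = soft_thresh(1.3402, 0.0384) = 1.3017
Iteration 2: beta = 0.3333, y = 1.3017 + 0.3333*(1.3017 - 2.413) = 0.9313
  grad(y) = 10.9005, v = y - alpha*grad = 0.5934
  prox(v) = soft_thresh(0.5934, 0.0384) = 0.5549
f(x_2) = 8*0.5549^2 - 4*0.5549 + 1.24*|0.5549| = 0.932


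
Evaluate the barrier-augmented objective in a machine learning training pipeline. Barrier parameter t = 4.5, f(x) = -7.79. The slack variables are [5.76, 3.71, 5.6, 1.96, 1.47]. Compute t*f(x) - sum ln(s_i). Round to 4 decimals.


Step 1: Compute log-barrier.
ln values: [1.7509, 1.311, 1.7228, 0.6729, 0.3853]
phi = -(1.7509 + 1.311 + 1.7228 + 0.6729 + 0.3853) = -5.8429
Step 2: Compute augmented objective.
t*f(x) = 4.5*-7.79 = -35.055
Total = -35.055 - 5.8429 = -40.8979


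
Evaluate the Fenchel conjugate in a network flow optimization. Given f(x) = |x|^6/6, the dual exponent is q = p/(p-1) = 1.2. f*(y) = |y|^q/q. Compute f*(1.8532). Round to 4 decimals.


The conjugate exponent q satisfies 1/p + 1/q = 1.
p = 6, so q = 6/(6 - 1) = 1.2
|y|^q = 1.8532^1.2 = 2.0966
f*(1.8532) = 2.0966 / 1.2 = 1.7471


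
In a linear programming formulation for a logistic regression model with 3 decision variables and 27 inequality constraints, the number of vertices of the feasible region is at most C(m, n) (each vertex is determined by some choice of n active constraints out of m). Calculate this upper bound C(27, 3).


Each vertex corresponds to some choice of n active constraints out of m, so the number of vertices is at most C(m, n) = m! / (n!(m-n)!).
m = 27, n = 3
Numerator: 27 * 26 * 25
Denominator: 3! = 6
C(27, 3) = 2925


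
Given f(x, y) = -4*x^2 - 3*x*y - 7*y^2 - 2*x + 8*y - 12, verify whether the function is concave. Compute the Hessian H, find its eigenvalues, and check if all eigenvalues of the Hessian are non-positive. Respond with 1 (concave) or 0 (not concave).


The Hessian of f(x,y) = -4*x^2 - 3*x*y - 7*y^2 - 2*x + 8*y - 12 is:
H = [[-8, -3], [-3, -14]]
Trace = -8 - 14 = -22
Determinant = -8*-14 - (-3)^2 = 103
Discriminant = (-22)^2 - 4*103 = 72.0
Eigenvalues: lambda_1 = -15.2426, lambda_2 = -6.7574
The function is concave.

1


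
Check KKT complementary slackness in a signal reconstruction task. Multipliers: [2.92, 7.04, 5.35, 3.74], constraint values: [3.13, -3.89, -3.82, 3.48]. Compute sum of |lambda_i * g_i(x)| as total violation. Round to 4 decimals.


KKT complementary slackness check:
lambda_1 * g_1 = 2.92 * 3.13 = 9.1396
lambda_2 * g_2 = 7.04 * -3.89 = -27.3856
lambda_3 * g_3 = 5.35 * -3.82 = -20.437
lambda_4 * g_4 = 3.74 * 3.48 = 13.0152
Total violation = 9.1396 + 27.3856 + 20.437 + 13.0152 = 69.9774


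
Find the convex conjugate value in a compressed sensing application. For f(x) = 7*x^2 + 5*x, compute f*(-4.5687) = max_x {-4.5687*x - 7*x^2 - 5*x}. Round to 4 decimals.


f*(y) = sup_x {y*x - a*x^2 - b*x} = sup_x {(y-b)*x - a*x^2}
FOC: (y - b) - 2a*x = 0 => x* = (y - b)/(2a)
x* = (-4.5687 - 5)/(2*7) = -0.6835
f*(-4.5687) = (y-b)^2/(4a) = (-4.5687 - 5)^2/(4*7)
= 91.56/28 = 3.27


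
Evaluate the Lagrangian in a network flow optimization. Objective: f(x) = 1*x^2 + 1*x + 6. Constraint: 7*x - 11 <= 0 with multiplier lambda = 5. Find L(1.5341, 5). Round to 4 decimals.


Step 1: Evaluate f(x).
f(1.5341) = 1*1.5341^2 + 1*1.5341 + 6 = 9.8876
Step 2: Evaluate g(x).
g(1.5341) = 7*1.5341 - 11 = -0.2613
Step 3: Compute Lagrangian.
L = 9.8876 + 5*-0.2613 = 8.5811


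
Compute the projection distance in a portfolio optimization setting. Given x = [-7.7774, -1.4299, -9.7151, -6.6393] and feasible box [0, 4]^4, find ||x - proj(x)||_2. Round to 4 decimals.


Project each component onto [0, 4].
clip(-7.7774) = 0.0, clip(-1.4299) = 0.0, clip(-9.7151) = 0.0, clip(-6.6393) = 0.0
Projection = [0.0, 0.0, 0.0, 0.0]
Squared diffs: [60.488, 2.0446, 94.3832, 44.0803]
Distance = sqrt(200.9961) = 14.1773


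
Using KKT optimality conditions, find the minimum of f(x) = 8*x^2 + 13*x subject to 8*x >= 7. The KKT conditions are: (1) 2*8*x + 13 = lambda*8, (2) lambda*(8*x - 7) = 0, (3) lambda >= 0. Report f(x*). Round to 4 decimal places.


Step 1: Try lambda = 0 (constraint inactive).
x_unc = -13/(2*8) = -0.8125
Check: 8*-0.8125 = -6.5 < 7 -- violated!
Step 2: Constraint must be active: 8*x = 7
x* = 7/8 = 0.875
lambda = (2*8*0.875 + 13)/8 = 3.375
Step 3: Compute optimal value.
f(x*) = 8*0.875^2 + 13*0.875 = 17.5


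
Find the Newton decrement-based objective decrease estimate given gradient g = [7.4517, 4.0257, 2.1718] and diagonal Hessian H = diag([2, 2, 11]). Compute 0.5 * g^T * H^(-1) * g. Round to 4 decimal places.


Step 1: H is diagonal, so H^(-1) * g = [3.7259, 2.0129, 0.1974].
Step 2: g^T H^(-1) g = sum_i g_i^2 / H_ii
  = (7.4517)^2/2 + (4.0257)^2/2 + (2.1718)^2/11
  = 27.7639 + 8.1031 + 0.4288 = 36.2958
Step 3: Objective decrease = 0.5 * g^T H^(-1) g = 18.1479


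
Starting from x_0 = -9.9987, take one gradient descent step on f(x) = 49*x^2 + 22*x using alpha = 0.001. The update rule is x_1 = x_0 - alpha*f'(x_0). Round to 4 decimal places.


We compute the gradient at x_0 and apply the update.
f'(x) = 98*x + 22
f'(-9.9987) = 98*-9.9987 + 22 = -957.8726
x_1 = -9.9987 - 0.001*-957.8726 = -9.0408


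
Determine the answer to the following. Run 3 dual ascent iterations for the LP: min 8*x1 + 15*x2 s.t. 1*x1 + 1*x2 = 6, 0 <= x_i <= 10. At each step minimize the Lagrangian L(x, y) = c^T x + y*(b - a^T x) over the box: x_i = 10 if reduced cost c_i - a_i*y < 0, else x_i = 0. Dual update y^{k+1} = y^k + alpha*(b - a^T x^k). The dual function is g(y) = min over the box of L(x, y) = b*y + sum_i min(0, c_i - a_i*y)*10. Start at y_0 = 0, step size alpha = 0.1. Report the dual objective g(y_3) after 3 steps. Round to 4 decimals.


Dual ascent for LP: min 8*x1 + 15*x2, 1*x1 + 1*x2 = 6, 0 <= x_i <= 10
Step 1: y^k = 0.0, reduced costs: (8.0, 15.0)
  x^k = (0.0, 0.0), subgradient = b - a^T x = 6.0
  y^{k+1} = 0.0 + 0.1*6.0 = 0.6
Step 2: y^k = 0.6, reduced costs: (7.4, 14.4)
  x^k = (0.0, 0.0), subgradient = b - a^T x = 6.0
  y^{k+1} = 0.6 + 0.1*6.0 = 1.2
Step 3: y^k = 1.2, reduced costs: (6.8, 13.8)
  x^k = (0.0, 0.0), subgradient = b - a^T x = 6.0
  y^{k+1} = 1.2 + 0.1*6.0 = 1.8
Dual objective at y_3 = 1.8: reduced costs (6.2, 13.2), box minimizer x = (0.0, 0.0)
g(y_3) = b*y + (c1 - a1*y)*x1 + (c2 - a2*y)*x2 = 6*1.8 + 6.2*0.0 + 13.2*0.0 = 10.8 + 0.0 + 0.0 = 10.8


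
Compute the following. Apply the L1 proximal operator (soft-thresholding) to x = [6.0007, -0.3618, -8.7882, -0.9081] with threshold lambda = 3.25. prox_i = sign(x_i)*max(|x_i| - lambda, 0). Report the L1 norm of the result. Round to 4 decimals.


Soft-thresholding with lambda = 3.25:
prox(6.0007) = sign(6.0007)*max(|6.0007| - 3.25, 0) = 2.7507
prox(-0.3618) = sign(-0.3618)*max(|-0.3618| - 3.25, 0) = 0.0
prox(-8.7882) = sign(-8.7882)*max(|-8.7882| - 3.25, 0) = -5.5382
prox(-0.9081) = sign(-0.9081)*max(|-0.9081| - 3.25, 0) = 0.0
prox(x) = [2.7507, 0.0, -5.5382, 0.0]
||prox(x)||_1 = 2.7507 + 0.0 + 5.5382 + 0.0 = 8.2889


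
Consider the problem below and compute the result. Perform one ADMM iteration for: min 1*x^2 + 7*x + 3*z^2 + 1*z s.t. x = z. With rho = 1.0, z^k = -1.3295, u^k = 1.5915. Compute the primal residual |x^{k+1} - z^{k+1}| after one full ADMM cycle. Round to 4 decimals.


ADMM iteration with rho = 1.0, z^k = -1.3295, u^k = 1.5915
Step 1: x-update.
Minimize 1*x^2 + 7*x + (1.0/2)*(x + 1.3295 + 1.5915)^2
FOC: (2*1 + 1.0)*x = -7 + 1.0*(-1.3295 - 1.5915)
x^{k+1} = -3.307
Step 2: z-update.
Minimize 3*z^2 + 1*z + (1.0/2)*(-3.307 - z + 1.5915)^2
FOC: (2*3 + 1.0)*z = -1 + 1.0*(-3.307 + 1.5915)
z^{k+1} = -0.3879
Step 3: u-update.
u^{k+1} = 1.5915 - 3.307 + 0.3879 = -1.3276
Step 4: Primal residual = |-3.307 + 0.3879| = 2.9191


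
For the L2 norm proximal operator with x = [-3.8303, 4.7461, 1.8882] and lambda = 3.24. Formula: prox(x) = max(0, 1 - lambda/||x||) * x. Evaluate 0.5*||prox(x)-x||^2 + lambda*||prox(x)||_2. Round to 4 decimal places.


Step 1: Compute ||x||.
||x|| = 6.3845
Step 2: Compute scaling factor.
scale = max(0, 1 - 3.24/6.3845) = 0.4925
Step 3: prox(x) = [-1.8865, 2.3376, 0.93]
||prox(x)|| = 3.1445
Step 4: Proximal objective.
0.5*||prox-x||^2 = 5.2488
lambda*||prox|| = 10.1882
Total = 15.437


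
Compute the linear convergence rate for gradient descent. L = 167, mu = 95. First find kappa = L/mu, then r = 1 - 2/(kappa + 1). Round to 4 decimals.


Step 1: Compute the condition number.
kappa = L/mu = 167/95 = 1.7579
Step 2: Compute the convergence rate.
r = 1 - 2/(kappa + 1) = 1 - 2*mu/(L + mu) = (L - mu)/(L + mu) = 72/262 = 0.2748


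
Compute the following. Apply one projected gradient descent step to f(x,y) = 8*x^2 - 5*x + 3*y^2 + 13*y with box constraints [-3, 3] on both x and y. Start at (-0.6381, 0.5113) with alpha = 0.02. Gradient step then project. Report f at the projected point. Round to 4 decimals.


Step 1: Compute gradient at (-0.6381, 0.5113).
grad_x = 2*8*-0.6381 - 5 = -15.2096
grad_y = 2*3*0.5113 + 13 = 16.0678
Step 2: Gradient step.
x_raw = -0.6381 - 0.02*-15.2096 = -0.3339
y_raw = 0.5113 - 0.02*16.0678 = 0.1899
Step 3: Project onto [-3, 3].
x_proj = clip(-0.3339) = -0.3339
y_proj = clip(0.1899) = 0.1899
Step 4: Evaluate f.
f(-0.3339, 0.1899) = 5.139


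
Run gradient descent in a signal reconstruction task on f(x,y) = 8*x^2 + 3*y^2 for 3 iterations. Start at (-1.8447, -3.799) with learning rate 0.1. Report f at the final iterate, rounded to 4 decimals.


Gradient descent on f(x,y) = 8*x^2 + 3*y^2.
Starting point: (-1.8447, -3.799), alpha = 0.1
Step 1: grad_x = 2*8*-1.8447 = -29.5152, grad_y = 2*3*-3.799 = -22.794
  x_1 = -1.8447 - 0.1*-29.5152 = 1.1068
  y_1 = -3.799 - 0.1*-22.794 = -1.5196
Step 2: grad_x = 2*8*1.1068 = 17.7091, grad_y = 2*3*-1.5196 = -9.1176
  x_2 = 1.1068 - 0.1*17.7091 = -0.6641
  y_2 = -1.5196 - 0.1*-9.1176 = -0.6078
Step 3: grad_x = 2*8*-0.6641 = -10.6255, grad_y = 2*3*-0.6078 = -3.647
  x_3 = -0.6641 - 0.1*-10.6255 = 0.3985
  y_3 = -0.6078 - 0.1*-3.647 = -0.2431
f(0.3985, -0.2431) = 8*0.3985^2 + 3*(-0.2431)^2 = 1.4475


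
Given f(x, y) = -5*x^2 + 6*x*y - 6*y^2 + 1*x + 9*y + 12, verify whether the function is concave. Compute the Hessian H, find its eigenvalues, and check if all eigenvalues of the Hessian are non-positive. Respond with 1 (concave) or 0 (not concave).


The Hessian of f(x,y) = -5*x^2 + 6*x*y - 6*y^2 + 1*x + 9*y + 12 is:
H = [[-10, 6], [6, -12]]
Trace = -10 - 12 = -22
Determinant = -10*-12 - (6)^2 = 84
Discriminant = (-22)^2 - 4*84 = 148.0
Eigenvalues: lambda_1 = -17.0828, lambda_2 = -4.9172
The function is concave.

1


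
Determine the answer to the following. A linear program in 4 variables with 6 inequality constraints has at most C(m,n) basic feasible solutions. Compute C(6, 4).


Each vertex corresponds to some choice of n active constraints out of m, so the number of vertices is at most C(m, n) = m! / (n!(m-n)!).
m = 6, n = 4
Numerator: 6 * 5 * 4 * 3
Denominator: 4! = 24
C(6, 4) = 15


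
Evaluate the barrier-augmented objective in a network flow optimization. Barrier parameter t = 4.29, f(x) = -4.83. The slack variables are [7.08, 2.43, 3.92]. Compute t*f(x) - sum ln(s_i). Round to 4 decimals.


Step 1: Compute log-barrier.
ln values: [1.9573, 0.8879, 1.3661]
phi = -(1.9573 + 0.8879 + 1.3661) = -4.2113
Step 2: Compute augmented objective.
t*f(x) = 4.29*-4.83 = -20.7207
Total = -20.7207 - 4.2113 = -24.932


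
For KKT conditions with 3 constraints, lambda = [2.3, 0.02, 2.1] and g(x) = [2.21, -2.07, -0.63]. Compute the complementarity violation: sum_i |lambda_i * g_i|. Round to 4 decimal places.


KKT complementary slackness check:
lambda_1 * g_1 = 2.3 * 2.21 = 5.083
lambda_2 * g_2 = 0.02 * -2.07 = -0.0414
lambda_3 * g_3 = 2.1 * -0.63 = -1.323
Total violation = 5.083 + 0.0414 + 1.323 = 6.4474


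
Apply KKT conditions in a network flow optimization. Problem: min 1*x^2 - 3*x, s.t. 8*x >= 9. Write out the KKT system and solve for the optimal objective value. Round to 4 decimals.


Step 1: Try lambda = 0 (constraint inactive).
Stationarity: 2*1*x - 3 = 0
x* = 3/(2*1) = 1.5
Check constraint: 8*1.5 = 12.0 >= 9 -- satisfied.
Step 2: Compute optimal value.
f(x*) = 1*1.5^2 - 3*1.5 = -2.25


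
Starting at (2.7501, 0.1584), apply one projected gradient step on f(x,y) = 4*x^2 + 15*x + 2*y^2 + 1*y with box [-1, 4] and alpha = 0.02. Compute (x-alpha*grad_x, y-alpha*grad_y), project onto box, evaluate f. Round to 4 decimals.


Step 1: Compute gradient at (2.7501, 0.1584).
grad_x = 2*4*2.7501 + 15 = 37.0008
grad_y = 2*2*0.1584 + 1 = 1.6336
Step 2: Gradient step.
x_raw = 2.7501 - 0.02*37.0008 = 2.0101
y_raw = 0.1584 - 0.02*1.6336 = 0.1257
Step 3: Project onto [-1, 4].
x_proj = clip(2.0101) = 2.0101
y_proj = clip(0.1257) = 0.1257
Step 4: Evaluate f.
f(2.0101, 0.1257) = 46.4704


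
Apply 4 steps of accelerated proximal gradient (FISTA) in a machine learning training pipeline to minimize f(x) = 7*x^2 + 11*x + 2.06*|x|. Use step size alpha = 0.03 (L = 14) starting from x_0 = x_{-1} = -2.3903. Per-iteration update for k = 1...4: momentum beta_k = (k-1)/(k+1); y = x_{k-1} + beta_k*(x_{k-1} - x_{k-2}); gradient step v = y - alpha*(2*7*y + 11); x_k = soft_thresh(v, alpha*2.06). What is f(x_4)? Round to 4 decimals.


FISTA on f(x) = 7*x^2 + 11*x + 2.06*|x|
L = 14, alpha = 0.03
Iteration 1: beta = 0.0, y = -2.3903 + 0.0*(-2.3903 + 2.3903) = -2.3903
  grad(y) = -22.4642, v = y - alpha*grad = -1.7164
  prox(v) = soft_thresh(-1.7164, 0.0618) = -1.6546
Iteration 2: beta = 0.3333, y = -1.6546 + 0.3333*(-1.6546 + 2.3903) = -1.4093
  grad(y) = -8.7306, v = y - alpha*grad = -1.1474
  prox(v) = soft_thresh(-1.1474, 0.0618) = -1.0856
Iteration 3: beta = 0.5, y = -1.0856 + 0.5*(-1.0856 + 1.6546) = -0.8011
  grad(y) = -0.2158, v = y - alpha*grad = -0.7947
  prox(v) = soft_thresh(-0.7947, 0.0618) = -0.7329
Iteration 4: beta = 0.6, y = -0.7329 + 0.6*(-0.7329 + 1.0856) = -0.5212
  grad(y) = 3.7032, v = y - alpha*grad = -0.6323
  prox(v) = soft_thresh(-0.6323, 0.0618) = -0.5705
f(x_4) = 7*(-0.5705)^2 + 11*(-0.5705) + 2.06*|-0.5705| = -2.822


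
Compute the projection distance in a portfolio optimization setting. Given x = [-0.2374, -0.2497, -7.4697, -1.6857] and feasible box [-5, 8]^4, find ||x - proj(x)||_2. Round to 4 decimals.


Project each component onto [-5, 8].
clip(-0.2374) = -0.2374, clip(-0.2497) = -0.2497, clip(-7.4697) = -5.0, clip(-1.6857) = -1.6857
Projection = [-0.2374, -0.2497, -5.0, -1.6857]
Squared diffs: [0.0, 0.0, 6.0994, 0.0]
Distance = sqrt(6.0994) = 2.4697


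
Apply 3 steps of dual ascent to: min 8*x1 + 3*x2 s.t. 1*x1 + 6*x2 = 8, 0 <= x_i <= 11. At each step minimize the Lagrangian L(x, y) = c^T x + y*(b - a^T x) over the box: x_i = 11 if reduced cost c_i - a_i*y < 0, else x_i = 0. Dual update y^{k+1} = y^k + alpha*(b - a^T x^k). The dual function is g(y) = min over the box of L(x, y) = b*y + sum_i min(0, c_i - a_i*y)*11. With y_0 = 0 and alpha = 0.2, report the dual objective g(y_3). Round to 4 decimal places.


Dual ascent for LP: min 8*x1 + 3*x2, 1*x1 + 6*x2 = 8, 0 <= x_i <= 11
Step 1: y^k = 0.0, reduced costs: (8.0, 3.0)
  x^k = (0.0, 0.0), subgradient = b - a^T x = 8.0
  y^{k+1} = 0.0 + 0.2*8.0 = 1.6
Step 2: y^k = 1.6, reduced costs: (6.4, -6.6)
  x^k = (0.0, 11.0), subgradient = b - a^T x = -58.0
  y^{k+1} = 1.6 + 0.2*-58.0 = -10.0
Step 3: y^k = -10.0, reduced costs: (18.0, 63.0)
  x^k = (0.0, 0.0), subgradient = b - a^T x = 8.0
  y^{k+1} = -10.0 + 0.2*8.0 = -8.4
Dual objective at y_3 = -8.4: reduced costs (16.4, 53.4), box minimizer x = (0.0, 0.0)
g(y_3) = b*y + (c1 - a1*y)*x1 + (c2 - a2*y)*x2 = 8*(-8.4) + 16.4*0.0 + 53.4*0.0 = -67.2 + 0.0 + 0.0 = -67.2


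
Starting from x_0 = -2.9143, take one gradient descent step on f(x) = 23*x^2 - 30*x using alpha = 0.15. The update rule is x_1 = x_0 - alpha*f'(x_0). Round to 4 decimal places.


We compute the gradient at x_0 and apply the update.
f'(x) = 46*x - 30
f'(-2.9143) = 46*-2.9143 - 30 = -164.0578
x_1 = -2.9143 - 0.15*-164.0578 = 21.6944


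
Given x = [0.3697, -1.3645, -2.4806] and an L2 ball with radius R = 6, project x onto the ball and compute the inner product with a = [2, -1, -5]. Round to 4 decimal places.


Step 1: Compute ||x|| (intermediates to 6 decimals).
||x|| = sqrt(0.3697^2 + (-1.3645)^2 + (-2.4806)^2) = 2.855156
Step 2: Project.
Since ||x|| <= R, proj = x (no scaling needed).
proj(x) = [0.3697, -1.3645, -2.4806]
Step 3: Dot product.
a^T * proj(x) = 2*0.3697 - 1*(-1.3645) - 5*(-2.4806) = 14.5069


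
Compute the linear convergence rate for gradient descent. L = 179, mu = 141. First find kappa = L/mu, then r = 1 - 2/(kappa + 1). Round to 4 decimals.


Step 1: Compute the condition number.
kappa = L/mu = 179/141 = 1.2695
Step 2: Compute the convergence rate.
r = 1 - 2/(kappa + 1) = 1 - 2*mu/(L + mu) = (L - mu)/(L + mu) = 38/320 = 0.1188


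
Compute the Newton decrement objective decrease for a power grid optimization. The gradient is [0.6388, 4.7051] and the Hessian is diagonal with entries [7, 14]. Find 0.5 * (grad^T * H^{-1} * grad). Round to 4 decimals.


Step 1: H is diagonal, so H^(-1) * g = [0.0913, 0.3361].
Step 2: g^T H^(-1) g = sum_i g_i^2 / H_ii
  = (0.6388)^2/7 + (4.7051)^2/14
  = 0.0583 + 1.5813 = 1.6396
Step 3: Objective decrease = 0.5 * g^T H^(-1) g = 0.8198


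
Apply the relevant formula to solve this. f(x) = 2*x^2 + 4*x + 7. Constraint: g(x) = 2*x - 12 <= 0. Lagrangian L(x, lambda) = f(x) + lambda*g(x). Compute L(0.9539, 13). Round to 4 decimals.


Step 1: Evaluate f(x).
f(0.9539) = 2*0.9539^2 + 4*0.9539 + 7 = 12.6355
Step 2: Evaluate g(x).
g(0.9539) = 2*0.9539 - 12 = -10.0922
Step 3: Compute Lagrangian.
L = 12.6355 + 13*-10.0922 = -118.5631


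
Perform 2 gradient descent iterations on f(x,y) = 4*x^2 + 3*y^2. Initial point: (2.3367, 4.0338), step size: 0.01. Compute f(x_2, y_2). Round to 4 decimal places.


Gradient descent on f(x,y) = 4*x^2 + 3*y^2.
Starting point: (2.3367, 4.0338), alpha = 0.01
Step 1: grad_x = 2*4*2.3367 = 18.6936, grad_y = 2*3*4.0338 = 24.2028
  x_1 = 2.3367 - 0.01*18.6936 = 2.1498
  y_1 = 4.0338 - 0.01*24.2028 = 3.7918
Step 2: grad_x = 2*4*2.1498 = 17.1981, grad_y = 2*3*3.7918 = 22.7506
  x_2 = 2.1498 - 0.01*17.1981 = 1.9778
  y_2 = 3.7918 - 0.01*22.7506 = 3.5643
f(1.9778, 3.5643) = 4*1.9778^2 + 3*3.5643^2 = 53.7585


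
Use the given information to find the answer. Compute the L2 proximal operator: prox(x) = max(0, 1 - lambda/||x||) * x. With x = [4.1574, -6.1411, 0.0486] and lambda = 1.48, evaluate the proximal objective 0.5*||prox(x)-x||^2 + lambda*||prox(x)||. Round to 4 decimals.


Step 1: Compute ||x||.
||x|| = 7.4162
Step 2: Compute scaling factor.
scale = max(0, 1 - 1.48/7.4162) = 0.8004
Step 3: prox(x) = [3.3277, -4.9156, 0.0389]
||prox(x)|| = 5.9362
Step 4: Proximal objective.
0.5*||prox-x||^2 = 1.0952
lambda*||prox|| = 8.7856
Total = 9.8807


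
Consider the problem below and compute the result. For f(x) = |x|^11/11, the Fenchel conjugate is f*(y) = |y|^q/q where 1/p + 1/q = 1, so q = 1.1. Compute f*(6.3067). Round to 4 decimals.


The conjugate exponent q satisfies 1/p + 1/q = 1.
p = 11, so q = 11/(11 - 1) = 1.1
|y|^q = 6.3067^1.1 = 7.582
f*(6.3067) = 7.582 / 1.1 = 6.8927


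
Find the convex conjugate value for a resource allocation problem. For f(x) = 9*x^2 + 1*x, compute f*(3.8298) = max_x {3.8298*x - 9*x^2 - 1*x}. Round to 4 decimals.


f*(y) = sup_x {y*x - a*x^2 - b*x} = sup_x {(y-b)*x - a*x^2}
FOC: (y - b) - 2a*x = 0 => x* = (y - b)/(2a)
x* = (3.8298 - 1)/(2*9) = 0.1572
f*(3.8298) = (y-b)^2/(4a) = (3.8298 - 1)^2/(4*9)
= 8.0078/36 = 0.2224


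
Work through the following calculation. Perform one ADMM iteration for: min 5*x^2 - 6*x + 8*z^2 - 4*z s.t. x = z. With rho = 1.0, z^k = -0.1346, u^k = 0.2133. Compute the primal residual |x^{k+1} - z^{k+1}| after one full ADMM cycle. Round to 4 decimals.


ADMM iteration with rho = 1.0, z^k = -0.1346, u^k = 0.2133
Step 1: x-update.
Minimize 5*x^2 - 6*x + (1.0/2)*(x + 0.1346 + 0.2133)^2
FOC: (2*5 + 1.0)*x = 6 + 1.0*(-0.1346 - 0.2133)
x^{k+1} = 0.5138
Step 2: z-update.
Minimize 8*z^2 - 4*z + (1.0/2)*(0.5138 - z + 0.2133)^2
FOC: (2*8 + 1.0)*z = 4 + 1.0*(0.5138 + 0.2133)
z^{k+1} = 0.2781
Step 3: u-update.
u^{k+1} = 0.2133 + 0.5138 - 0.2781 = 0.4491
Step 4: Primal residual = |0.5138 - 0.2781| = 0.2358


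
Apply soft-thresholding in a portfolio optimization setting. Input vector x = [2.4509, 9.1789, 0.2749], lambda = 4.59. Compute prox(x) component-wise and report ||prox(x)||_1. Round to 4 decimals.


Soft-thresholding with lambda = 4.59:
prox(2.4509) = sign(2.4509)*max(|2.4509| - 4.59, 0) = 0.0
prox(9.1789) = sign(9.1789)*max(|9.1789| - 4.59, 0) = 4.5889
prox(0.2749) = sign(0.2749)*max(|0.2749| - 4.59, 0) = 0.0
prox(x) = [0.0, 4.5889, 0.0]
||prox(x)||_1 = 0.0 + 4.5889 + 0.0 = 4.5889


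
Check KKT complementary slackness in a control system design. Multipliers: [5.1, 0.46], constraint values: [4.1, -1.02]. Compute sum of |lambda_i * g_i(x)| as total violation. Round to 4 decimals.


KKT complementary slackness check:
lambda_1 * g_1 = 5.1 * 4.1 = 20.91
lambda_2 * g_2 = 0.46 * -1.02 = -0.4692
Total violation = 20.91 + 0.4692 = 21.3792


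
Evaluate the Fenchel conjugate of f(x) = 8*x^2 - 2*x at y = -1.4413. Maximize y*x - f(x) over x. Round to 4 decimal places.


f*(y) = sup_x {y*x - a*x^2 - b*x} = sup_x {(y-b)*x - a*x^2}
FOC: (y - b) - 2a*x = 0 => x* = (y - b)/(2a)
x* = (-1.4413 + 2)/(2*8) = 0.0349
f*(-1.4413) = (y-b)^2/(4a) = (-1.4413 + 2)^2/(4*8)
= 0.3121/32 = 0.0098


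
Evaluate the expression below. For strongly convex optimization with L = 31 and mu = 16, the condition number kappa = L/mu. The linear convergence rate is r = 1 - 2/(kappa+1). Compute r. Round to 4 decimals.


Step 1: Compute the condition number.
kappa = L/mu = 31/16 = 1.9375
Step 2: Compute the convergence rate.
r = 1 - 2/(kappa + 1) = 1 - 2*mu/(L + mu) = (L - mu)/(L + mu) = 15/47 = 0.3191


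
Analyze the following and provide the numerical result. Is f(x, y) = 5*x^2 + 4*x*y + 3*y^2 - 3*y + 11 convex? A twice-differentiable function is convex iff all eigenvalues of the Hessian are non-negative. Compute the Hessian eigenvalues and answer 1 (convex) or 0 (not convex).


The Hessian of f(x,y) = 5*x^2 + 4*x*y + 3*y^2 - 3*y + 11 is:
H = [[10, 4], [4, 6]]
Trace = 10 + 6 = 16
Determinant = 10*6 - (4)^2 = 44
Discriminant = (16)^2 - 4*44 = 80.0
Eigenvalues: lambda_1 = 3.5279, lambda_2 = 12.4721
The function is convex.

1


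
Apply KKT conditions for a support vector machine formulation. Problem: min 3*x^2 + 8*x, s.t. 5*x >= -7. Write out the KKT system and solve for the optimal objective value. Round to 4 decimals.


Step 1: Try lambda = 0 (constraint inactive).
Stationarity: 2*3*x + 8 = 0
x* = -8/(2*3) = -4/3 = -1.3333 (rounded; the exact value -4/3 is used below)
Check constraint: 5*-1.3333 = -6.6665 >= -7 -- satisfied.
Step 2: Compute optimal value.
f(x*) = 3*(-4/3)^2 + 8*(-4/3) = -5.3333


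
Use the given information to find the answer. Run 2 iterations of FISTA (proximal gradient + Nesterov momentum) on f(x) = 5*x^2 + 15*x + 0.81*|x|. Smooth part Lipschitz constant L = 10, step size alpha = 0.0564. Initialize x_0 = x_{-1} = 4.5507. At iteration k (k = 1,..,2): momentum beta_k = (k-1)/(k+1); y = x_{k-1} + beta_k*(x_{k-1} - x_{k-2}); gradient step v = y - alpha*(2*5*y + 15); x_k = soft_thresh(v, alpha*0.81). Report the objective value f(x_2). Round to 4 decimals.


FISTA on f(x) = 5*x^2 + 15*x + 0.81*|x|
L = 10, alpha = 0.0564
Iteration 1: beta = 0.0, y = 4.5507 + 0.0*(4.5507 - 4.5507) = 4.5507
  grad(y) = 60.507, v = y - alpha*grad = 1.1381
  prox(v) = soft_thresh(1.1381, 0.0457) = 1.0924
Iteration 2: beta = 0.3333, y = 1.0924 + 0.3333*(1.0924 - 4.5507) = -0.0603
  grad(y) = 14.3966, v = y - alpha*grad = -0.8723
  prox(v) = soft_thresh(-0.8723, 0.0457) = -0.8266
f(x_2) = 5*(-0.8266)^2 + 15*(-0.8266) + 0.81*|-0.8266| = -8.3133


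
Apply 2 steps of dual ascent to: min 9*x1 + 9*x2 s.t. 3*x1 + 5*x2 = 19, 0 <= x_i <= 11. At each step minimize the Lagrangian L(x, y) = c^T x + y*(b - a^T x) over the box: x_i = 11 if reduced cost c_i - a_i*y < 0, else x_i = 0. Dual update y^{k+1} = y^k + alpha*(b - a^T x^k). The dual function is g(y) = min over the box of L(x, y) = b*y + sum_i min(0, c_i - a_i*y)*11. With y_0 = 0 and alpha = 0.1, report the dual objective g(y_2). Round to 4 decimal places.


Dual ascent for LP: min 9*x1 + 9*x2, 3*x1 + 5*x2 = 19, 0 <= x_i <= 11
Step 1: y^k = 0.0, reduced costs: (9.0, 9.0)
  x^k = (0.0, 0.0), subgradient = b - a^T x = 19.0
  y^{k+1} = 0.0 + 0.1*19.0 = 1.9
Step 2: y^k = 1.9, reduced costs: (3.3, -0.5)
  x^k = (0.0, 11.0), subgradient = b - a^T x = -36.0
  y^{k+1} = 1.9 + 0.1*-36.0 = -1.7
Dual objective at y_2 = -1.7: reduced costs (14.1, 17.5), box minimizer x = (0.0, 0.0)
g(y_2) = b*y + (c1 - a1*y)*x1 + (c2 - a2*y)*x2 = 19*(-1.7) + 14.1*0.0 + 17.5*0.0 = -32.3 + 0.0 + 0.0 = -32.3


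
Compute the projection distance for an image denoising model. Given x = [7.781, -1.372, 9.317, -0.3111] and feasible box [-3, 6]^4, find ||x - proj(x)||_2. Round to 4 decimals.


Project each component onto [-3, 6].
clip(7.781) = 6.0, clip(-1.372) = -1.372, clip(9.317) = 6.0, clip(-0.3111) = -0.3111
Projection = [6.0, -1.372, 6.0, -0.3111]
Squared diffs: [3.172, 0.0, 11.0025, 0.0]
Distance = sqrt(14.1745) = 3.7649


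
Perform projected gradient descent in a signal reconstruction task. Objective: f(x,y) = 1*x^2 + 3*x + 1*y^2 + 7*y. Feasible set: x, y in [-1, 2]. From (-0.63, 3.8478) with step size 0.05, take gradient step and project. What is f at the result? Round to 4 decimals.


Step 1: Compute gradient at (-0.63, 3.8478).
grad_x = 2*1*-0.63 + 3 = 1.74
grad_y = 2*1*3.8478 + 7 = 14.6956
Step 2: Gradient step.
x_raw = -0.63 - 0.05*1.74 = -0.717
y_raw = 3.8478 - 0.05*14.6956 = 3.113
Step 3: Project onto [-1, 2].
x_proj = clip(-0.717) = -0.717
y_proj = clip(3.113) = 2.0
Step 4: Evaluate f.
f(-0.717, 2.0) = 16.3631


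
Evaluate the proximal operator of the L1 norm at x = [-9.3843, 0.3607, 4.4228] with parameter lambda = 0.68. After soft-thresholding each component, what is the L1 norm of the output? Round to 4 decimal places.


Soft-thresholding with lambda = 0.68:
prox(-9.3843) = sign(-9.3843)*max(|-9.3843| - 0.68, 0) = -8.7043
prox(0.3607) = sign(0.3607)*max(|0.3607| - 0.68, 0) = 0.0
prox(4.4228) = sign(4.4228)*max(|4.4228| - 0.68, 0) = 3.7428
prox(x) = [-8.7043, 0.0, 3.7428]
||prox(x)||_1 = 8.7043 + 0.0 + 3.7428 = 12.4471


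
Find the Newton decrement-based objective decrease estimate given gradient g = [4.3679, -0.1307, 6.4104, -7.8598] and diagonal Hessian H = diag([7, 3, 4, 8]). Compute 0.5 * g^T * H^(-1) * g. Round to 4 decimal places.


Step 1: H is diagonal, so H^(-1) * g = [0.624, -0.0436, 1.6026, -0.9825].
Step 2: g^T H^(-1) g = sum_i g_i^2 / H_ii
  = (4.3679)^2/7 + (-0.1307)^2/3 + (6.4104)^2/4 + (-7.8598)^2/8
  = 2.7255 + 0.0057 + 10.2733 + 7.7221 = 20.7266
Step 3: Objective decrease = 0.5 * g^T H^(-1) g = 10.3633
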